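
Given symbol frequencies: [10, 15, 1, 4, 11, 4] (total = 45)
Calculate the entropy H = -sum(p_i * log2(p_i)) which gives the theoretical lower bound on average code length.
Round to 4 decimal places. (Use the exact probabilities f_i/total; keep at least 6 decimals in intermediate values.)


Per-symbol terms -p_i * log2(p_i) with p_i = f_i/45:
  p = 10/45 = 0.222222: log2(p) = -2.169925, -p*log2(p) = 0.482206
  p = 15/45 = 0.333333: log2(p) = -1.584963, -p*log2(p) = 0.528321
  p = 1/45 = 0.022222: log2(p) = -5.491853, -p*log2(p) = 0.122041
  p = 4/45 = 0.088889: log2(p) = -3.491853, -p*log2(p) = 0.310387
  p = 11/45 = 0.244444: log2(p) = -2.032421, -p*log2(p) = 0.496814
  p = 4/45 = 0.088889: log2(p) = -3.491853, -p*log2(p) = 0.310387
H = 0.482206 + 0.528321 + 0.122041 + 0.310387 + 0.496814 + 0.310387 = 2.250156

H = 2.2502 bits/symbol


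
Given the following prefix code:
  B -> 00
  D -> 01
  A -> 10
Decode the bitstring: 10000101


Decoding step by step:
Bits 10 -> A
Bits 00 -> B
Bits 01 -> D
Bits 01 -> D


Decoded message: ABDD


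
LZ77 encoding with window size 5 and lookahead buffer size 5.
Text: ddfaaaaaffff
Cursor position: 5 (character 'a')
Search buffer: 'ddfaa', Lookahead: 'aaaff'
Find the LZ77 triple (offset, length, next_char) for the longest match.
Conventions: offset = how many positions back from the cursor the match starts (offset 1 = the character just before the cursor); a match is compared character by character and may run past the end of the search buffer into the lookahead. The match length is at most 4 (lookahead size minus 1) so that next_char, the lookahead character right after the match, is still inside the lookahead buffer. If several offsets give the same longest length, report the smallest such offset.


Try each offset into the search buffer:
  offset=1 (pos 4, char 'a'): match length 3
  offset=2 (pos 3, char 'a'): match length 3
  offset=3 (pos 2, char 'f'): match length 0
  offset=4 (pos 1, char 'd'): match length 0
  offset=5 (pos 0, char 'd'): match length 0
Longest match has length 3, found at offsets 1, 2; take the smallest, offset 1.
next_char = character at position 5 + 3 = 8 -> 'f'

Best match: offset=1, length=3 (matching 'aaa' starting at position 4)
LZ77 triple: (1, 3, 'f')


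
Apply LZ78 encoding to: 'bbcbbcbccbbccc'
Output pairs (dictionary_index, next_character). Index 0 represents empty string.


LZ78 encoding steps:
Dictionary: {0: ''}
Step 1: w='' (idx 0), next='b' -> output (0, 'b'), add 'b' as idx 1
Step 2: w='b' (idx 1), next='c' -> output (1, 'c'), add 'bc' as idx 2
Step 3: w='b' (idx 1), next='b' -> output (1, 'b'), add 'bb' as idx 3
Step 4: w='' (idx 0), next='c' -> output (0, 'c'), add 'c' as idx 4
Step 5: w='bc' (idx 2), next='c' -> output (2, 'c'), add 'bcc' as idx 5
Step 6: w='bb' (idx 3), next='c' -> output (3, 'c'), add 'bbc' as idx 6
Step 7: w='c' (idx 4), next='c' -> output (4, 'c'), add 'cc' as idx 7


Encoded: [(0, 'b'), (1, 'c'), (1, 'b'), (0, 'c'), (2, 'c'), (3, 'c'), (4, 'c')]


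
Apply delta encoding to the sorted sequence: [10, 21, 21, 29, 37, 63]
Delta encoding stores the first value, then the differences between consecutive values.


First value: 10
Deltas:
  21 - 10 = 11
  21 - 21 = 0
  29 - 21 = 8
  37 - 29 = 8
  63 - 37 = 26


Delta encoded: [10, 11, 0, 8, 8, 26]


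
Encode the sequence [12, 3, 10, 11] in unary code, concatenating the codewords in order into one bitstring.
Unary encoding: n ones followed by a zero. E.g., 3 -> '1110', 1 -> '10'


Encode each number as n ones followed by a terminating 0:
  12 -> 1111111111110 (13 bits)
  3 -> 1110 (4 bits)
  10 -> 11111111110 (11 bits)
  11 -> 111111111110 (12 bits)
Total length = 13 + 4 + 11 + 12 = 40 bits.

Unary([12, 3, 10, 11]) = 1111111111110111011111111110111111111110 (40 bits)


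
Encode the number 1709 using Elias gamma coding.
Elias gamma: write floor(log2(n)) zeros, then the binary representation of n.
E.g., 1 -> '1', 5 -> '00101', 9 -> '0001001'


num_bits = floor(log2(1709)) + 1 = 11
leading_zeros = num_bits - 1 = 10
binary(1709) = 11010101101

Elias gamma(1709) = '0000000000' + '11010101101' = 000000000011010101101 (21 bits)


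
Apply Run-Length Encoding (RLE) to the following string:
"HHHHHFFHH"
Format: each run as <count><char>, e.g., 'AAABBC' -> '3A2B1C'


Scanning runs left to right:
  i=0: run of 'H' x 5 -> '5H'
  i=5: run of 'F' x 2 -> '2F'
  i=7: run of 'H' x 2 -> '2H'

RLE = 5H2F2H


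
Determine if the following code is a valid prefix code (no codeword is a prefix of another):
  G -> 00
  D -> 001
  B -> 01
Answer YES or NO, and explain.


Checking each pair (does one codeword prefix another?):
  G='00' vs D='001': prefix -- VIOLATION

NO -- this is NOT a valid prefix code. G (00) is a prefix of D (001).


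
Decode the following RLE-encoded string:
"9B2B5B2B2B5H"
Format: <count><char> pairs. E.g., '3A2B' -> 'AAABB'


Expanding each <count><char> pair:
  9B -> 'BBBBBBBBB'
  2B -> 'BB'
  5B -> 'BBBBB'
  2B -> 'BB'
  2B -> 'BB'
  5H -> 'HHHHH'

Decoded = BBBBBBBBBBBBBBBBBBBBHHHHH


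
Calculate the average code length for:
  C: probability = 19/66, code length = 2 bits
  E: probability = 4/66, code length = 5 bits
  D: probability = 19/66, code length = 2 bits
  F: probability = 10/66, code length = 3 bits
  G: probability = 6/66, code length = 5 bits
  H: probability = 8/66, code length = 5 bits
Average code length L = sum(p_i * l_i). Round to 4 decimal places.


Weighted contributions p_i * l_i:
  C: (19/66) * 2 = 38/66
  E: (4/66) * 5 = 20/66
  D: (19/66) * 2 = 38/66
  F: (10/66) * 3 = 30/66
  G: (6/66) * 5 = 30/66
  H: (8/66) * 5 = 40/66
Sum = (38 + 20 + 38 + 30 + 30 + 40)/66 = 196/66

L = 196/66 = 2.9697 bits/symbol


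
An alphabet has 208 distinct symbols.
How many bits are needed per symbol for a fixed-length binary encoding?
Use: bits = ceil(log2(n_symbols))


log2(208) = 7.7004
Bracket: 2^7 = 128 < 208 <= 2^8 = 256
So ceil(log2(208)) = 8

bits = ceil(log2(208)) = ceil(7.7004) = 8 bits


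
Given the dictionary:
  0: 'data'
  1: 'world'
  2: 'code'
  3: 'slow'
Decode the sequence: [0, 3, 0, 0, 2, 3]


Look up each index in the dictionary:
  0 -> 'data'
  3 -> 'slow'
  0 -> 'data'
  0 -> 'data'
  2 -> 'code'
  3 -> 'slow'

Decoded: "data slow data data code slow"


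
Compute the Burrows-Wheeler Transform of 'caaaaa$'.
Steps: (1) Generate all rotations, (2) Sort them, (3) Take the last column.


Rotations (sorted):
  0: $caaaaa -> last char: a
  1: a$caaaa -> last char: a
  2: aa$caaa -> last char: a
  3: aaa$caa -> last char: a
  4: aaaa$ca -> last char: a
  5: aaaaa$c -> last char: c
  6: caaaaa$ -> last char: $


BWT = aaaaac$


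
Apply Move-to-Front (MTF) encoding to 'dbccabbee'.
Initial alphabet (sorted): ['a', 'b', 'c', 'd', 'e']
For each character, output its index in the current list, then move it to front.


MTF encoding:
'd': index 3 in ['a', 'b', 'c', 'd', 'e'] -> ['d', 'a', 'b', 'c', 'e']
'b': index 2 in ['d', 'a', 'b', 'c', 'e'] -> ['b', 'd', 'a', 'c', 'e']
'c': index 3 in ['b', 'd', 'a', 'c', 'e'] -> ['c', 'b', 'd', 'a', 'e']
'c': index 0 in ['c', 'b', 'd', 'a', 'e'] -> ['c', 'b', 'd', 'a', 'e']
'a': index 3 in ['c', 'b', 'd', 'a', 'e'] -> ['a', 'c', 'b', 'd', 'e']
'b': index 2 in ['a', 'c', 'b', 'd', 'e'] -> ['b', 'a', 'c', 'd', 'e']
'b': index 0 in ['b', 'a', 'c', 'd', 'e'] -> ['b', 'a', 'c', 'd', 'e']
'e': index 4 in ['b', 'a', 'c', 'd', 'e'] -> ['e', 'b', 'a', 'c', 'd']
'e': index 0 in ['e', 'b', 'a', 'c', 'd'] -> ['e', 'b', 'a', 'c', 'd']


Output: [3, 2, 3, 0, 3, 2, 0, 4, 0]


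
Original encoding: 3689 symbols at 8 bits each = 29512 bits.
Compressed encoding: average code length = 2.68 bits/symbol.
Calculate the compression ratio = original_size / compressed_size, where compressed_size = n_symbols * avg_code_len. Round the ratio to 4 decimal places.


original_size = n_symbols * orig_bits = 3689 * 8 = 29512 bits
compressed_size = n_symbols * avg_code_len = 3689 * 2.68 = 9886.52 bits
ratio = original_size / compressed_size = 29512 / 9886.52 = 2.9851

Compression ratio = 2.9851


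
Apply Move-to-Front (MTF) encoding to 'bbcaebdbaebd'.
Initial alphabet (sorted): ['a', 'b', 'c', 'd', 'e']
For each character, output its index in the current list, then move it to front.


MTF encoding:
'b': index 1 in ['a', 'b', 'c', 'd', 'e'] -> ['b', 'a', 'c', 'd', 'e']
'b': index 0 in ['b', 'a', 'c', 'd', 'e'] -> ['b', 'a', 'c', 'd', 'e']
'c': index 2 in ['b', 'a', 'c', 'd', 'e'] -> ['c', 'b', 'a', 'd', 'e']
'a': index 2 in ['c', 'b', 'a', 'd', 'e'] -> ['a', 'c', 'b', 'd', 'e']
'e': index 4 in ['a', 'c', 'b', 'd', 'e'] -> ['e', 'a', 'c', 'b', 'd']
'b': index 3 in ['e', 'a', 'c', 'b', 'd'] -> ['b', 'e', 'a', 'c', 'd']
'd': index 4 in ['b', 'e', 'a', 'c', 'd'] -> ['d', 'b', 'e', 'a', 'c']
'b': index 1 in ['d', 'b', 'e', 'a', 'c'] -> ['b', 'd', 'e', 'a', 'c']
'a': index 3 in ['b', 'd', 'e', 'a', 'c'] -> ['a', 'b', 'd', 'e', 'c']
'e': index 3 in ['a', 'b', 'd', 'e', 'c'] -> ['e', 'a', 'b', 'd', 'c']
'b': index 2 in ['e', 'a', 'b', 'd', 'c'] -> ['b', 'e', 'a', 'd', 'c']
'd': index 3 in ['b', 'e', 'a', 'd', 'c'] -> ['d', 'b', 'e', 'a', 'c']


Output: [1, 0, 2, 2, 4, 3, 4, 1, 3, 3, 2, 3]


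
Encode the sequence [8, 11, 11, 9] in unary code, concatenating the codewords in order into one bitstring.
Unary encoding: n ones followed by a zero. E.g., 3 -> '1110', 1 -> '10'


Encode each number as n ones followed by a terminating 0:
  8 -> 111111110 (9 bits)
  11 -> 111111111110 (12 bits)
  11 -> 111111111110 (12 bits)
  9 -> 1111111110 (10 bits)
Total length = 9 + 12 + 12 + 10 = 43 bits.

Unary([8, 11, 11, 9]) = 1111111101111111111101111111111101111111110 (43 bits)


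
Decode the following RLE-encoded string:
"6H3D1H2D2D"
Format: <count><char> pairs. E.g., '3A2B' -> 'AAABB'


Expanding each <count><char> pair:
  6H -> 'HHHHHH'
  3D -> 'DDD'
  1H -> 'H'
  2D -> 'DD'
  2D -> 'DD'

Decoded = HHHHHHDDDHDDDD


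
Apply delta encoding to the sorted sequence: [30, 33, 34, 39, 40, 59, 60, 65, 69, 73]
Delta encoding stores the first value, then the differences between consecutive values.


First value: 30
Deltas:
  33 - 30 = 3
  34 - 33 = 1
  39 - 34 = 5
  40 - 39 = 1
  59 - 40 = 19
  60 - 59 = 1
  65 - 60 = 5
  69 - 65 = 4
  73 - 69 = 4


Delta encoded: [30, 3, 1, 5, 1, 19, 1, 5, 4, 4]


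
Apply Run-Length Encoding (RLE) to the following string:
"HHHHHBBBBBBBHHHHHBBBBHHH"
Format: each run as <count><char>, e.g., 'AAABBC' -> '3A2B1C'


Scanning runs left to right:
  i=0: run of 'H' x 5 -> '5H'
  i=5: run of 'B' x 7 -> '7B'
  i=12: run of 'H' x 5 -> '5H'
  i=17: run of 'B' x 4 -> '4B'
  i=21: run of 'H' x 3 -> '3H'

RLE = 5H7B5H4B3H


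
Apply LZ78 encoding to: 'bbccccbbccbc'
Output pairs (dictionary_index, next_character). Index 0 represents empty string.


LZ78 encoding steps:
Dictionary: {0: ''}
Step 1: w='' (idx 0), next='b' -> output (0, 'b'), add 'b' as idx 1
Step 2: w='b' (idx 1), next='c' -> output (1, 'c'), add 'bc' as idx 2
Step 3: w='' (idx 0), next='c' -> output (0, 'c'), add 'c' as idx 3
Step 4: w='c' (idx 3), next='c' -> output (3, 'c'), add 'cc' as idx 4
Step 5: w='b' (idx 1), next='b' -> output (1, 'b'), add 'bb' as idx 5
Step 6: w='cc' (idx 4), next='b' -> output (4, 'b'), add 'ccb' as idx 6
Step 7: w='c' (idx 3), end of input -> output (3, '')


Encoded: [(0, 'b'), (1, 'c'), (0, 'c'), (3, 'c'), (1, 'b'), (4, 'b'), (3, '')]


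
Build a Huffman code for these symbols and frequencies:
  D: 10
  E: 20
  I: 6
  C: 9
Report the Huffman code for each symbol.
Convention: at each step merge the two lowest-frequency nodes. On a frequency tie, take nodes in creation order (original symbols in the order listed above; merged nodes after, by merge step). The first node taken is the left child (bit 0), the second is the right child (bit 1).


Huffman tree construction:
Step 1: Merge I(6) + C(9) = 15
Step 2: Merge D(10) + (I+C)(15) = 25
Step 3: Merge E(20) + (D+(I+C))(25) = 45
Read each symbol's code off the tree from the root (left child = 0, right child = 1).

Codes:
  D: 10 (length 2)
  E: 0 (length 1)
  I: 110 (length 3)
  C: 111 (length 3)
Average code length: 85/45 = 1.8889 bits/symbol


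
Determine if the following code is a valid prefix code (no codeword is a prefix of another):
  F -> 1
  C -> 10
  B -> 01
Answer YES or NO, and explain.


Checking each pair (does one codeword prefix another?):
  F='1' vs C='10': prefix -- VIOLATION

NO -- this is NOT a valid prefix code. F (1) is a prefix of C (10).


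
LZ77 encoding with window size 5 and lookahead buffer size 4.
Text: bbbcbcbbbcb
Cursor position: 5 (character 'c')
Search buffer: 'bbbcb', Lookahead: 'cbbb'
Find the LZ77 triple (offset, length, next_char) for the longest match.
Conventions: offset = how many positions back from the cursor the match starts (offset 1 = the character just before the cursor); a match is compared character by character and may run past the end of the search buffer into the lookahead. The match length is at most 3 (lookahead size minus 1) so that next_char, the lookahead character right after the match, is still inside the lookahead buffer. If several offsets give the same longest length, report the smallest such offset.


Try each offset into the search buffer:
  offset=1 (pos 4, char 'b'): match length 0
  offset=2 (pos 3, char 'c'): match length 2
  offset=3 (pos 2, char 'b'): match length 0
  offset=4 (pos 1, char 'b'): match length 0
  offset=5 (pos 0, char 'b'): match length 0
Longest match has length 2 at offset 2.
next_char = character at position 5 + 2 = 7 -> 'b'

Best match: offset=2, length=2 (matching 'cb' starting at position 3)
LZ77 triple: (2, 2, 'b')


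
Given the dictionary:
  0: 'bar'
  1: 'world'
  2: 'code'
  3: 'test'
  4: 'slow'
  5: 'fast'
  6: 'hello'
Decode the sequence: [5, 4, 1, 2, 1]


Look up each index in the dictionary:
  5 -> 'fast'
  4 -> 'slow'
  1 -> 'world'
  2 -> 'code'
  1 -> 'world'

Decoded: "fast slow world code world"


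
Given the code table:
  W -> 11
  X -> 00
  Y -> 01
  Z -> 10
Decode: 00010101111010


Decoding:
00 -> X
01 -> Y
01 -> Y
01 -> Y
11 -> W
10 -> Z
10 -> Z


Result: XYYYWZZ


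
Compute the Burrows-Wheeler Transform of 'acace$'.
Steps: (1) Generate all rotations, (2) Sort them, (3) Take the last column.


Rotations (sorted):
  0: $acace -> last char: e
  1: acace$ -> last char: $
  2: ace$ac -> last char: c
  3: cace$a -> last char: a
  4: ce$aca -> last char: a
  5: e$acac -> last char: c


BWT = e$caac


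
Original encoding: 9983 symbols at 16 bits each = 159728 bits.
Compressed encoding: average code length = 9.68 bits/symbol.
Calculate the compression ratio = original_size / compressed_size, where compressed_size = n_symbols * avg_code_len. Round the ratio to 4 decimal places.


original_size = n_symbols * orig_bits = 9983 * 16 = 159728 bits
compressed_size = n_symbols * avg_code_len = 9983 * 9.68 = 96635.44 bits
ratio = original_size / compressed_size = 159728 / 96635.44 = 1.6529

Compression ratio = 1.6529


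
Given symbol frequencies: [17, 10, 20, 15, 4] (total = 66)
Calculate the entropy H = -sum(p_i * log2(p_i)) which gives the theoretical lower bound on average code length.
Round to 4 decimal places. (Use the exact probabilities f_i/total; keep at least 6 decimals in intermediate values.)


Per-symbol terms -p_i * log2(p_i) with p_i = f_i/66:
  p = 17/66 = 0.257576: log2(p) = -1.956931, -p*log2(p) = 0.504058
  p = 10/66 = 0.151515: log2(p) = -2.722466, -p*log2(p) = 0.412495
  p = 20/66 = 0.303030: log2(p) = -1.722466, -p*log2(p) = 0.521959
  p = 15/66 = 0.227273: log2(p) = -2.137504, -p*log2(p) = 0.485796
  p = 4/66 = 0.060606: log2(p) = -4.044394, -p*log2(p) = 0.245115
H = 0.504058 + 0.412495 + 0.521959 + 0.485796 + 0.245115 = 2.169423

H = 2.1694 bits/symbol


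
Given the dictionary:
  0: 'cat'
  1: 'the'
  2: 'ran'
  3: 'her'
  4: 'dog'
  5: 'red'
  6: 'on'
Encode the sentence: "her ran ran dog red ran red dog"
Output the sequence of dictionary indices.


Look up each word in the dictionary:
  'her' -> 3
  'ran' -> 2
  'ran' -> 2
  'dog' -> 4
  'red' -> 5
  'ran' -> 2
  'red' -> 5
  'dog' -> 4

Encoded: [3, 2, 2, 4, 5, 2, 5, 4]


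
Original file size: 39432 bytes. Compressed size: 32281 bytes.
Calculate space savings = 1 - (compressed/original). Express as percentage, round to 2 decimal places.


ratio = compressed/original = 32281/39432 = 0.81865
savings = 1 - ratio = 1 - 0.81865 = 0.18135
as a percentage: 0.18135 * 100 = 18.14%

Space savings = 1 - 32281/39432 = 18.14%


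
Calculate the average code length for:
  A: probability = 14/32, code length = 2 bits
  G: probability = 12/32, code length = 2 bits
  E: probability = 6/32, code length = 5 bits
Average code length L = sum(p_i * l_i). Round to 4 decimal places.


Weighted contributions p_i * l_i:
  A: (14/32) * 2 = 28/32
  G: (12/32) * 2 = 24/32
  E: (6/32) * 5 = 30/32
Sum = (28 + 24 + 30)/32 = 82/32

L = 82/32 = 2.5625 bits/symbol


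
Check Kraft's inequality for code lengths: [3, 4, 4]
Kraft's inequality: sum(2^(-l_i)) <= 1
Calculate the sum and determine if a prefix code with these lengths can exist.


Sum = 2^(-3) + 2^(-4) + 2^(-4)
    = 0.125 + 0.0625 + 0.0625
    = 4/16 = 0.25
Since 0.25 <= 1, Kraft's inequality IS satisfied.
A prefix code with these lengths CAN exist.

Kraft sum = 0.25. Satisfied.


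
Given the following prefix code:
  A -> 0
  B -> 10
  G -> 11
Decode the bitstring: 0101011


Decoding step by step:
Bits 0 -> A
Bits 10 -> B
Bits 10 -> B
Bits 11 -> G


Decoded message: ABBG


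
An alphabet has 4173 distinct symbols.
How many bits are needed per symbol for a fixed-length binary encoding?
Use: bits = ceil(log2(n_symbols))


log2(4173) = 12.0269
Bracket: 2^12 = 4096 < 4173 <= 2^13 = 8192
So ceil(log2(4173)) = 13

bits = ceil(log2(4173)) = ceil(12.0269) = 13 bits


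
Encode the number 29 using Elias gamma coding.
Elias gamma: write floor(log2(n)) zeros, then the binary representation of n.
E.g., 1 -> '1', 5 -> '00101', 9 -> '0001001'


num_bits = floor(log2(29)) + 1 = 5
leading_zeros = num_bits - 1 = 4
binary(29) = 11101

Elias gamma(29) = '0000' + '11101' = 000011101 (9 bits)


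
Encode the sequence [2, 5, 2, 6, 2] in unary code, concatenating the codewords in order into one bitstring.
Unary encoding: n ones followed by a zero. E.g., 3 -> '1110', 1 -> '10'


Encode each number as n ones followed by a terminating 0:
  2 -> 110 (3 bits)
  5 -> 111110 (6 bits)
  2 -> 110 (3 bits)
  6 -> 1111110 (7 bits)
  2 -> 110 (3 bits)
Total length = 3 + 6 + 3 + 7 + 3 = 22 bits.

Unary([2, 5, 2, 6, 2]) = 1101111101101111110110 (22 bits)


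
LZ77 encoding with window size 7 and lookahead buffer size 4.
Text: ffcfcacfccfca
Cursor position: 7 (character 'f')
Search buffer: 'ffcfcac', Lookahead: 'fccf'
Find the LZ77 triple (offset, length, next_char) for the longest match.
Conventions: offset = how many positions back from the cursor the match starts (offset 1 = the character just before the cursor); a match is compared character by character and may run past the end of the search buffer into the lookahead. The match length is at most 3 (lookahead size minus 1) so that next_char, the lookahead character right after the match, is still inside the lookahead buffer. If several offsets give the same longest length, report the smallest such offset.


Try each offset into the search buffer:
  offset=1 (pos 6, char 'c'): match length 0
  offset=2 (pos 5, char 'a'): match length 0
  offset=3 (pos 4, char 'c'): match length 0
  offset=4 (pos 3, char 'f'): match length 2
  offset=5 (pos 2, char 'c'): match length 0
  offset=6 (pos 1, char 'f'): match length 2
  offset=7 (pos 0, char 'f'): match length 1
Longest match has length 2, found at offsets 4, 6; take the smallest, offset 4.
next_char = character at position 7 + 2 = 9 -> 'c'

Best match: offset=4, length=2 (matching 'fc' starting at position 3)
LZ77 triple: (4, 2, 'c')


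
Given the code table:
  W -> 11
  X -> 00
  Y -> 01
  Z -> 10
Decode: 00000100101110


Decoding:
00 -> X
00 -> X
01 -> Y
00 -> X
10 -> Z
11 -> W
10 -> Z


Result: XXYXZWZ


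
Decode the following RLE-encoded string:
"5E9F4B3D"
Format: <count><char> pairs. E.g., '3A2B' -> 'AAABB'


Expanding each <count><char> pair:
  5E -> 'EEEEE'
  9F -> 'FFFFFFFFF'
  4B -> 'BBBB'
  3D -> 'DDD'

Decoded = EEEEEFFFFFFFFFBBBBDDD


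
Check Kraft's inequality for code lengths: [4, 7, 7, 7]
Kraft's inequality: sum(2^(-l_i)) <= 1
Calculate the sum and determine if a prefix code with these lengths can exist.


Sum = 2^(-4) + 2^(-7) + 2^(-7) + 2^(-7)
    = 0.0625 + 0.0078125 + 0.0078125 + 0.0078125
    = 11/128 = 0.0859375
Since 0.0859375 <= 1, Kraft's inequality IS satisfied.
A prefix code with these lengths CAN exist.

Kraft sum = 0.0859375. Satisfied.


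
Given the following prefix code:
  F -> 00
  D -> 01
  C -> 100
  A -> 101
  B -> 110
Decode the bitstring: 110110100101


Decoding step by step:
Bits 110 -> B
Bits 110 -> B
Bits 100 -> C
Bits 101 -> A


Decoded message: BBCA


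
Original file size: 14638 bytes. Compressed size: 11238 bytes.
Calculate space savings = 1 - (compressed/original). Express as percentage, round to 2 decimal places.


ratio = compressed/original = 11238/14638 = 0.767728
savings = 1 - ratio = 1 - 0.767728 = 0.232272
as a percentage: 0.232272 * 100 = 23.23%

Space savings = 1 - 11238/14638 = 23.23%


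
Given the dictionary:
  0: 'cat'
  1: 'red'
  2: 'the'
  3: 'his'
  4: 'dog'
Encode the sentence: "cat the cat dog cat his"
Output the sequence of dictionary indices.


Look up each word in the dictionary:
  'cat' -> 0
  'the' -> 2
  'cat' -> 0
  'dog' -> 4
  'cat' -> 0
  'his' -> 3

Encoded: [0, 2, 0, 4, 0, 3]


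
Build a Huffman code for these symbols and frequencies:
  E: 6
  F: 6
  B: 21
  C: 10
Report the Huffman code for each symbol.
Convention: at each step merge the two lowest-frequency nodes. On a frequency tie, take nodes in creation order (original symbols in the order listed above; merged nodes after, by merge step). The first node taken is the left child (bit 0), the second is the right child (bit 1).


Huffman tree construction:
Step 1: Merge E(6) + F(6) = 12
Step 2: Merge C(10) + (E+F)(12) = 22
Step 3: Merge B(21) + (C+(E+F))(22) = 43
Read each symbol's code off the tree from the root (left child = 0, right child = 1).

Codes:
  E: 110 (length 3)
  F: 111 (length 3)
  B: 0 (length 1)
  C: 10 (length 2)
Average code length: 77/43 = 1.7907 bits/symbol


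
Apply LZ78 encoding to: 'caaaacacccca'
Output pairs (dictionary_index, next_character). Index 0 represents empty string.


LZ78 encoding steps:
Dictionary: {0: ''}
Step 1: w='' (idx 0), next='c' -> output (0, 'c'), add 'c' as idx 1
Step 2: w='' (idx 0), next='a' -> output (0, 'a'), add 'a' as idx 2
Step 3: w='a' (idx 2), next='a' -> output (2, 'a'), add 'aa' as idx 3
Step 4: w='a' (idx 2), next='c' -> output (2, 'c'), add 'ac' as idx 4
Step 5: w='ac' (idx 4), next='c' -> output (4, 'c'), add 'acc' as idx 5
Step 6: w='c' (idx 1), next='c' -> output (1, 'c'), add 'cc' as idx 6
Step 7: w='a' (idx 2), end of input -> output (2, '')


Encoded: [(0, 'c'), (0, 'a'), (2, 'a'), (2, 'c'), (4, 'c'), (1, 'c'), (2, '')]


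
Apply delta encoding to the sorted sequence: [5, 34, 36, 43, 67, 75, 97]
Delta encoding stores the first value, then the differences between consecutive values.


First value: 5
Deltas:
  34 - 5 = 29
  36 - 34 = 2
  43 - 36 = 7
  67 - 43 = 24
  75 - 67 = 8
  97 - 75 = 22


Delta encoded: [5, 29, 2, 7, 24, 8, 22]


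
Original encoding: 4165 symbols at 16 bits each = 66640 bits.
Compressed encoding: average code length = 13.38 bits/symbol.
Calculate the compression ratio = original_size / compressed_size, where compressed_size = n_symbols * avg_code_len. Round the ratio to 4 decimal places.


original_size = n_symbols * orig_bits = 4165 * 16 = 66640 bits
compressed_size = n_symbols * avg_code_len = 4165 * 13.38 = 55727.7 bits
ratio = original_size / compressed_size = 66640 / 55727.7 = 1.1958

Compression ratio = 1.1958


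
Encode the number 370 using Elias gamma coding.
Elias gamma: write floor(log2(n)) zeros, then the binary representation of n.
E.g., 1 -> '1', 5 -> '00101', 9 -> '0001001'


num_bits = floor(log2(370)) + 1 = 9
leading_zeros = num_bits - 1 = 8
binary(370) = 101110010

Elias gamma(370) = '00000000' + '101110010' = 00000000101110010 (17 bits)


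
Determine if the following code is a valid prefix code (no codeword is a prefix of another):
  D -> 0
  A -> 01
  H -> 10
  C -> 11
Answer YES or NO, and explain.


Checking each pair (does one codeword prefix another?):
  D='0' vs A='01': prefix -- VIOLATION

NO -- this is NOT a valid prefix code. D (0) is a prefix of A (01).


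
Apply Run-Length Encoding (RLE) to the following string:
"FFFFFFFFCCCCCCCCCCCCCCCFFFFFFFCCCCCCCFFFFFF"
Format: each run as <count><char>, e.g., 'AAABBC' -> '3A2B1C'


Scanning runs left to right:
  i=0: run of 'F' x 8 -> '8F'
  i=8: run of 'C' x 15 -> '15C'
  i=23: run of 'F' x 7 -> '7F'
  i=30: run of 'C' x 7 -> '7C'
  i=37: run of 'F' x 6 -> '6F'

RLE = 8F15C7F7C6F


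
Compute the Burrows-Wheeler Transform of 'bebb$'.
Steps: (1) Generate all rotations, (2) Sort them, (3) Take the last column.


Rotations (sorted):
  0: $bebb -> last char: b
  1: b$beb -> last char: b
  2: bb$be -> last char: e
  3: bebb$ -> last char: $
  4: ebb$b -> last char: b


BWT = bbe$b


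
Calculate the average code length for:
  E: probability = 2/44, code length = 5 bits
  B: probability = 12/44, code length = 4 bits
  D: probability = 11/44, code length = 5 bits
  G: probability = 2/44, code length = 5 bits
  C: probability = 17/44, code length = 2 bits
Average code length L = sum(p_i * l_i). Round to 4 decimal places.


Weighted contributions p_i * l_i:
  E: (2/44) * 5 = 10/44
  B: (12/44) * 4 = 48/44
  D: (11/44) * 5 = 55/44
  G: (2/44) * 5 = 10/44
  C: (17/44) * 2 = 34/44
Sum = (10 + 48 + 55 + 10 + 34)/44 = 157/44

L = 157/44 = 3.5682 bits/symbol


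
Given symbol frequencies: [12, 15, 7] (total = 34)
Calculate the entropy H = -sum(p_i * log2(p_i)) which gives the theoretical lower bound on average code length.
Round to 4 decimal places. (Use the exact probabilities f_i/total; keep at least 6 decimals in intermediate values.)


Per-symbol terms -p_i * log2(p_i) with p_i = f_i/34:
  p = 12/34 = 0.352941: log2(p) = -1.502500, -p*log2(p) = 0.530294
  p = 15/34 = 0.441176: log2(p) = -1.180572, -p*log2(p) = 0.520841
  p = 7/34 = 0.205882: log2(p) = -2.280108, -p*log2(p) = 0.469434
H = 0.530294 + 0.520841 + 0.469434 = 1.520569

H = 1.5206 bits/symbol


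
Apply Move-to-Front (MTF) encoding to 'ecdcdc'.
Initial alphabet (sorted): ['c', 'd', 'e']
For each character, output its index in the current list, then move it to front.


MTF encoding:
'e': index 2 in ['c', 'd', 'e'] -> ['e', 'c', 'd']
'c': index 1 in ['e', 'c', 'd'] -> ['c', 'e', 'd']
'd': index 2 in ['c', 'e', 'd'] -> ['d', 'c', 'e']
'c': index 1 in ['d', 'c', 'e'] -> ['c', 'd', 'e']
'd': index 1 in ['c', 'd', 'e'] -> ['d', 'c', 'e']
'c': index 1 in ['d', 'c', 'e'] -> ['c', 'd', 'e']


Output: [2, 1, 2, 1, 1, 1]


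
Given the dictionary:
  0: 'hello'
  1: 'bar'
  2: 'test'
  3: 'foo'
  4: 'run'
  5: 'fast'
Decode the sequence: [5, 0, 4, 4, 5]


Look up each index in the dictionary:
  5 -> 'fast'
  0 -> 'hello'
  4 -> 'run'
  4 -> 'run'
  5 -> 'fast'

Decoded: "fast hello run run fast"


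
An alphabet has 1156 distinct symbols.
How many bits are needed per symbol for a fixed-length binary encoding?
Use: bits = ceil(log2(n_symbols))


log2(1156) = 10.1749
Bracket: 2^10 = 1024 < 1156 <= 2^11 = 2048
So ceil(log2(1156)) = 11

bits = ceil(log2(1156)) = ceil(10.1749) = 11 bits


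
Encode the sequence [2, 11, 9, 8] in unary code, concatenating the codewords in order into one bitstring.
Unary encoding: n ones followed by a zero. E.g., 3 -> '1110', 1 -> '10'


Encode each number as n ones followed by a terminating 0:
  2 -> 110 (3 bits)
  11 -> 111111111110 (12 bits)
  9 -> 1111111110 (10 bits)
  8 -> 111111110 (9 bits)
Total length = 3 + 12 + 10 + 9 = 34 bits.

Unary([2, 11, 9, 8]) = 1101111111111101111111110111111110 (34 bits)


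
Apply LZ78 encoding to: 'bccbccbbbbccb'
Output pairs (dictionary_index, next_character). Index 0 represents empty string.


LZ78 encoding steps:
Dictionary: {0: ''}
Step 1: w='' (idx 0), next='b' -> output (0, 'b'), add 'b' as idx 1
Step 2: w='' (idx 0), next='c' -> output (0, 'c'), add 'c' as idx 2
Step 3: w='c' (idx 2), next='b' -> output (2, 'b'), add 'cb' as idx 3
Step 4: w='c' (idx 2), next='c' -> output (2, 'c'), add 'cc' as idx 4
Step 5: w='b' (idx 1), next='b' -> output (1, 'b'), add 'bb' as idx 5
Step 6: w='bb' (idx 5), next='c' -> output (5, 'c'), add 'bbc' as idx 6
Step 7: w='cb' (idx 3), end of input -> output (3, '')


Encoded: [(0, 'b'), (0, 'c'), (2, 'b'), (2, 'c'), (1, 'b'), (5, 'c'), (3, '')]


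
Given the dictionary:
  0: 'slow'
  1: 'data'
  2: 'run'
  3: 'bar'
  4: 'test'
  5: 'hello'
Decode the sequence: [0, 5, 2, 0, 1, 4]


Look up each index in the dictionary:
  0 -> 'slow'
  5 -> 'hello'
  2 -> 'run'
  0 -> 'slow'
  1 -> 'data'
  4 -> 'test'

Decoded: "slow hello run slow data test"


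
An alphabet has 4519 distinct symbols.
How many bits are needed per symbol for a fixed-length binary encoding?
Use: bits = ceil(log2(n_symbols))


log2(4519) = 12.1418
Bracket: 2^12 = 4096 < 4519 <= 2^13 = 8192
So ceil(log2(4519)) = 13

bits = ceil(log2(4519)) = ceil(12.1418) = 13 bits


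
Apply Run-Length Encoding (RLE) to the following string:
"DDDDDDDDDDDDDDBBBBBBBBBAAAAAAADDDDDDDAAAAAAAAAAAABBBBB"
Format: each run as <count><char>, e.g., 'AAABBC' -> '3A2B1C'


Scanning runs left to right:
  i=0: run of 'D' x 14 -> '14D'
  i=14: run of 'B' x 9 -> '9B'
  i=23: run of 'A' x 7 -> '7A'
  i=30: run of 'D' x 7 -> '7D'
  i=37: run of 'A' x 12 -> '12A'
  i=49: run of 'B' x 5 -> '5B'

RLE = 14D9B7A7D12A5B


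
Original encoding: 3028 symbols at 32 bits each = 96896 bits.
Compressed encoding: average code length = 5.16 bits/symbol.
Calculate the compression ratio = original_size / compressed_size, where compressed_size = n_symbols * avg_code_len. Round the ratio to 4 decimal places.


original_size = n_symbols * orig_bits = 3028 * 32 = 96896 bits
compressed_size = n_symbols * avg_code_len = 3028 * 5.16 = 15624.48 bits
ratio = original_size / compressed_size = 96896 / 15624.48 = 6.2016

Compression ratio = 6.2016


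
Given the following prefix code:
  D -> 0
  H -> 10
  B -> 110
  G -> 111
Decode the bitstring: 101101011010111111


Decoding step by step:
Bits 10 -> H
Bits 110 -> B
Bits 10 -> H
Bits 110 -> B
Bits 10 -> H
Bits 111 -> G
Bits 111 -> G


Decoded message: HBHBHGG


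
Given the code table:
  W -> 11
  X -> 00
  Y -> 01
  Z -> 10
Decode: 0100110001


Decoding:
01 -> Y
00 -> X
11 -> W
00 -> X
01 -> Y


Result: YXWXY


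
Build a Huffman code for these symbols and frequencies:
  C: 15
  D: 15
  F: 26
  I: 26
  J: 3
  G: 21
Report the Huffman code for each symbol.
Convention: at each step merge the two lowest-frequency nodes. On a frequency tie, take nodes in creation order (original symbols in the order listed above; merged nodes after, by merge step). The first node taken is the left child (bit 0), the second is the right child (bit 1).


Huffman tree construction:
Step 1: Merge J(3) + C(15) = 18
Step 2: Merge D(15) + (J+C)(18) = 33
Step 3: Merge G(21) + F(26) = 47
Step 4: Merge I(26) + (D+(J+C))(33) = 59
Step 5: Merge (G+F)(47) + (I+(D+(J+C)))(59) = 106
Read each symbol's code off the tree from the root (left child = 0, right child = 1).

Codes:
  C: 1111 (length 4)
  D: 110 (length 3)
  F: 01 (length 2)
  I: 10 (length 2)
  J: 1110 (length 4)
  G: 00 (length 2)
Average code length: 263/106 = 2.4811 bits/symbol


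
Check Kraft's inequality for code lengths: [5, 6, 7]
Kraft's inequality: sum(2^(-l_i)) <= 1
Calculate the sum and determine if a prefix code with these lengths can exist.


Sum = 2^(-5) + 2^(-6) + 2^(-7)
    = 0.03125 + 0.015625 + 0.0078125
    = 7/128 = 0.0546875
Since 0.0546875 <= 1, Kraft's inequality IS satisfied.
A prefix code with these lengths CAN exist.

Kraft sum = 0.0546875. Satisfied.


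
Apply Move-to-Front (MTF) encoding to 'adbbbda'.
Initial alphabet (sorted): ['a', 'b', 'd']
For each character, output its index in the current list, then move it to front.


MTF encoding:
'a': index 0 in ['a', 'b', 'd'] -> ['a', 'b', 'd']
'd': index 2 in ['a', 'b', 'd'] -> ['d', 'a', 'b']
'b': index 2 in ['d', 'a', 'b'] -> ['b', 'd', 'a']
'b': index 0 in ['b', 'd', 'a'] -> ['b', 'd', 'a']
'b': index 0 in ['b', 'd', 'a'] -> ['b', 'd', 'a']
'd': index 1 in ['b', 'd', 'a'] -> ['d', 'b', 'a']
'a': index 2 in ['d', 'b', 'a'] -> ['a', 'd', 'b']


Output: [0, 2, 2, 0, 0, 1, 2]


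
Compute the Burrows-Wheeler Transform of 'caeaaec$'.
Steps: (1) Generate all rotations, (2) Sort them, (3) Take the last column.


Rotations (sorted):
  0: $caeaaec -> last char: c
  1: aaec$cae -> last char: e
  2: aeaaec$c -> last char: c
  3: aec$caea -> last char: a
  4: c$caeaae -> last char: e
  5: caeaaec$ -> last char: $
  6: eaaec$ca -> last char: a
  7: ec$caeaa -> last char: a


BWT = cecae$aa


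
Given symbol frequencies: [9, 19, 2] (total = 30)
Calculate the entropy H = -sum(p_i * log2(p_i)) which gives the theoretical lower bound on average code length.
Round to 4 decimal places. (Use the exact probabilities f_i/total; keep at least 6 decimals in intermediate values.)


Per-symbol terms -p_i * log2(p_i) with p_i = f_i/30:
  p = 9/30 = 0.300000: log2(p) = -1.736966, -p*log2(p) = 0.521090
  p = 19/30 = 0.633333: log2(p) = -0.658963, -p*log2(p) = 0.417343
  p = 2/30 = 0.066667: log2(p) = -3.906891, -p*log2(p) = 0.260459
H = 0.521090 + 0.417343 + 0.260459 = 1.198892

H = 1.1989 bits/symbol


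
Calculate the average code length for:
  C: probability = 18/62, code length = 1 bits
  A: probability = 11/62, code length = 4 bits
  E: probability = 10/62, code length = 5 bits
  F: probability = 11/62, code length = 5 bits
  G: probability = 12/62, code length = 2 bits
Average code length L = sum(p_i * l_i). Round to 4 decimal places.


Weighted contributions p_i * l_i:
  C: (18/62) * 1 = 18/62
  A: (11/62) * 4 = 44/62
  E: (10/62) * 5 = 50/62
  F: (11/62) * 5 = 55/62
  G: (12/62) * 2 = 24/62
Sum = (18 + 44 + 50 + 55 + 24)/62 = 191/62

L = 191/62 = 3.0806 bits/symbol


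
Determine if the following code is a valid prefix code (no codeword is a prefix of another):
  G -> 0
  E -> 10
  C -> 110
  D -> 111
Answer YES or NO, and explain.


Checking each pair (does one codeword prefix another?):
  G='0' vs E='10': no prefix
  G='0' vs C='110': no prefix
  G='0' vs D='111': no prefix
  E='10' vs G='0': no prefix
  E='10' vs C='110': no prefix
  E='10' vs D='111': no prefix
  C='110' vs G='0': no prefix
  C='110' vs E='10': no prefix
  C='110' vs D='111': no prefix
  D='111' vs G='0': no prefix
  D='111' vs E='10': no prefix
  D='111' vs C='110': no prefix
No violation found over all pairs.

YES -- this is a valid prefix code. No codeword is a prefix of any other codeword.


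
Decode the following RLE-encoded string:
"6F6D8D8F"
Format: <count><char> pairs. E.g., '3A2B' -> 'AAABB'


Expanding each <count><char> pair:
  6F -> 'FFFFFF'
  6D -> 'DDDDDD'
  8D -> 'DDDDDDDD'
  8F -> 'FFFFFFFF'

Decoded = FFFFFFDDDDDDDDDDDDDDFFFFFFFF


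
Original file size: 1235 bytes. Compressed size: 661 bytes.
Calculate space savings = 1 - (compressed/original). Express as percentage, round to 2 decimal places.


ratio = compressed/original = 661/1235 = 0.535223
savings = 1 - ratio = 1 - 0.535223 = 0.464777
as a percentage: 0.464777 * 100 = 46.48%

Space savings = 1 - 661/1235 = 46.48%


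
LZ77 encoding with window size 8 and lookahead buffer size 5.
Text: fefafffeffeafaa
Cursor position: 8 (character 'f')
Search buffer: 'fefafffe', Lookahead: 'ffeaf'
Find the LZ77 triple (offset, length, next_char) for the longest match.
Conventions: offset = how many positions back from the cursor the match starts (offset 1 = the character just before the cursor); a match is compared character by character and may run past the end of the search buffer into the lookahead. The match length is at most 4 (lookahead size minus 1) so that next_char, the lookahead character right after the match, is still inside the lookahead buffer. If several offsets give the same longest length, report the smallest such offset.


Try each offset into the search buffer:
  offset=1 (pos 7, char 'e'): match length 0
  offset=2 (pos 6, char 'f'): match length 1
  offset=3 (pos 5, char 'f'): match length 3
  offset=4 (pos 4, char 'f'): match length 2
  offset=5 (pos 3, char 'a'): match length 0
  offset=6 (pos 2, char 'f'): match length 1
  offset=7 (pos 1, char 'e'): match length 0
  offset=8 (pos 0, char 'f'): match length 1
Longest match has length 3 at offset 3.
next_char = character at position 8 + 3 = 11 -> 'a'

Best match: offset=3, length=3 (matching 'ffe' starting at position 5)
LZ77 triple: (3, 3, 'a')


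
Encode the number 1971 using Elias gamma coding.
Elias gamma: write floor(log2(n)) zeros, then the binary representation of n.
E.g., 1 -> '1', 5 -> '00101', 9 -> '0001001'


num_bits = floor(log2(1971)) + 1 = 11
leading_zeros = num_bits - 1 = 10
binary(1971) = 11110110011

Elias gamma(1971) = '0000000000' + '11110110011' = 000000000011110110011 (21 bits)


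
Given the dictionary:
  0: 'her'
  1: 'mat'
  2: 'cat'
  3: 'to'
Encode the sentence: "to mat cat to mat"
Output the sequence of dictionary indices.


Look up each word in the dictionary:
  'to' -> 3
  'mat' -> 1
  'cat' -> 2
  'to' -> 3
  'mat' -> 1

Encoded: [3, 1, 2, 3, 1]


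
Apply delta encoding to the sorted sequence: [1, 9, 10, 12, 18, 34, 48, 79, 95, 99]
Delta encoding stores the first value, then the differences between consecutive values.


First value: 1
Deltas:
  9 - 1 = 8
  10 - 9 = 1
  12 - 10 = 2
  18 - 12 = 6
  34 - 18 = 16
  48 - 34 = 14
  79 - 48 = 31
  95 - 79 = 16
  99 - 95 = 4


Delta encoded: [1, 8, 1, 2, 6, 16, 14, 31, 16, 4]


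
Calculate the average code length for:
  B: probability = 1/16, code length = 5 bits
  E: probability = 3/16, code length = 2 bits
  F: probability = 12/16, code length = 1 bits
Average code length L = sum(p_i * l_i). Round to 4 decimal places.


Weighted contributions p_i * l_i:
  B: (1/16) * 5 = 5/16
  E: (3/16) * 2 = 6/16
  F: (12/16) * 1 = 12/16
Sum = (5 + 6 + 12)/16 = 23/16

L = 23/16 = 1.4375 bits/symbol


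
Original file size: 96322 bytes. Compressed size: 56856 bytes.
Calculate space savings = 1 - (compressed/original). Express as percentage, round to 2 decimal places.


ratio = compressed/original = 56856/96322 = 0.59027
savings = 1 - ratio = 1 - 0.59027 = 0.40973
as a percentage: 0.40973 * 100 = 40.97%

Space savings = 1 - 56856/96322 = 40.97%


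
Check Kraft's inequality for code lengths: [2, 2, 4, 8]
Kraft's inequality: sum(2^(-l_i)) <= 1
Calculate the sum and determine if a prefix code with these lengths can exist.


Sum = 2^(-2) + 2^(-2) + 2^(-4) + 2^(-8)
    = 0.25 + 0.25 + 0.0625 + 0.00390625
    = 145/256 = 0.56640625
Since 0.56640625 <= 1, Kraft's inequality IS satisfied.
A prefix code with these lengths CAN exist.

Kraft sum = 0.56640625. Satisfied.


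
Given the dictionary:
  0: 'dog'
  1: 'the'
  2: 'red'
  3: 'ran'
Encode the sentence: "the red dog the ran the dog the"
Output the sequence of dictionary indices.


Look up each word in the dictionary:
  'the' -> 1
  'red' -> 2
  'dog' -> 0
  'the' -> 1
  'ran' -> 3
  'the' -> 1
  'dog' -> 0
  'the' -> 1

Encoded: [1, 2, 0, 1, 3, 1, 0, 1]


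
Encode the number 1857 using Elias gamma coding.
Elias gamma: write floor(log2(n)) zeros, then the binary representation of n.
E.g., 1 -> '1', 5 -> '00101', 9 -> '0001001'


num_bits = floor(log2(1857)) + 1 = 11
leading_zeros = num_bits - 1 = 10
binary(1857) = 11101000001

Elias gamma(1857) = '0000000000' + '11101000001' = 000000000011101000001 (21 bits)


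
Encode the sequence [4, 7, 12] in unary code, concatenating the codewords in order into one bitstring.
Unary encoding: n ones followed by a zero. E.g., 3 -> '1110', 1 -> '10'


Encode each number as n ones followed by a terminating 0:
  4 -> 11110 (5 bits)
  7 -> 11111110 (8 bits)
  12 -> 1111111111110 (13 bits)
Total length = 5 + 8 + 13 = 26 bits.

Unary([4, 7, 12]) = 11110111111101111111111110 (26 bits)
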